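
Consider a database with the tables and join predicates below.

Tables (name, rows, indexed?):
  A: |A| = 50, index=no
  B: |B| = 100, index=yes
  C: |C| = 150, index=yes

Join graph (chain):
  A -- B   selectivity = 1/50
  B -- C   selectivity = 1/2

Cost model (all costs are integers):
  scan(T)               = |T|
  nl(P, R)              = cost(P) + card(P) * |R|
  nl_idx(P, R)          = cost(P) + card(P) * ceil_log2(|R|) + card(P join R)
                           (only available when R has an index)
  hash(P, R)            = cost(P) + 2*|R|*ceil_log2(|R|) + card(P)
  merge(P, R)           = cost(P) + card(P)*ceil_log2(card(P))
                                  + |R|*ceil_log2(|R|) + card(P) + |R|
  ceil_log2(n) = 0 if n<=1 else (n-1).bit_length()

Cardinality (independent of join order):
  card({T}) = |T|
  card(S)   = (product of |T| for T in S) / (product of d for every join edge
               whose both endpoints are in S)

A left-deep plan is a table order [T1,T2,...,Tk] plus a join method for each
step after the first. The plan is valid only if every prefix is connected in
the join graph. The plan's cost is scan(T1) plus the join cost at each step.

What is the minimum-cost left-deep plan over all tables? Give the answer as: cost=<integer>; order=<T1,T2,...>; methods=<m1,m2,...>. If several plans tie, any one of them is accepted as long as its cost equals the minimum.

cost=2650; order=A,B,C; methods=nl_idx,merge

Selinger DP (subsets sized 1..n):
  {A}: scan cost=50, card=50
  {B}: scan cost=100, card=100
  {C}: scan cost=150, card=150
  {AB}: card=100; try (B,nl_idx)→500, (A,hash)→800, (B,merge)→1200, (A,merge)→1250, (B,hash)→1500, (B,nl)→5050 …(+1); best=500 via (B,nl_idx)
  {BC}: card=7500; try (B,hash)→1700, (C,merge)→2250, (B,merge)→2300, (C,hash)→2600, (C,nl_idx)→8400, (B,nl_idx)→8700 …(+2); best=1700 via (B,hash)
  {ABC}: card=7500; try (C,merge)→2650, (C,hash)→3000, (C,nl_idx)→8800, (A,hash)→9800, (C,nl)→15500, (A,merge)→107050 …(+1); best=2650 via (C,merge)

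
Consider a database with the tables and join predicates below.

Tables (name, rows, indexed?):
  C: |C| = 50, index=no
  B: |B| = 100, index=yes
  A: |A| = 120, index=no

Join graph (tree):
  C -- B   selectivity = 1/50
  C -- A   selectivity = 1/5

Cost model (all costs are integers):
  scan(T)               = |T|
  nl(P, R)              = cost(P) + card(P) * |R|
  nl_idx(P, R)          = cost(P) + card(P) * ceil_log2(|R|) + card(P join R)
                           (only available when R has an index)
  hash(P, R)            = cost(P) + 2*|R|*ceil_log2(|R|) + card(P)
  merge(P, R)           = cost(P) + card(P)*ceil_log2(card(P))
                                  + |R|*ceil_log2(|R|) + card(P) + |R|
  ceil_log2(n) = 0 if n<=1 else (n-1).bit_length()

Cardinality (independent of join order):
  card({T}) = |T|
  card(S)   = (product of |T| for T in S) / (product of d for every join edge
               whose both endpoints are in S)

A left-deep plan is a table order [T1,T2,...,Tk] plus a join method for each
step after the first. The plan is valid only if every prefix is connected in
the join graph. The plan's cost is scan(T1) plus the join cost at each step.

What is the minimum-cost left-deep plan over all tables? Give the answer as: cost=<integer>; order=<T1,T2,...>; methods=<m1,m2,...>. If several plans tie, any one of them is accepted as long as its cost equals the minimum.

Selinger DP (subsets sized 1..n):
  {C}: scan cost=50, card=50
  {B}: scan cost=100, card=100
  {A}: scan cost=120, card=120
  {BC}: card=100; try (B,nl_idx)→500, (C,hash)→800, (B,merge)→1200, (C,merge)→1250, (B,hash)→1500, (B,nl)→5050 …(+1); best=500 via (B,nl_idx)
  {AC}: card=1200; try (C,hash)→840, (A,merge)→1360, (C,merge)→1430, (A,hash)→1780, (A,nl)→6050, (C,nl)→6120; best=840 via (C,hash)
  {ABC}: card=2400; try (A,merge)→2260, (A,hash)→2280, (B,hash)→3440, (B,nl_idx)→11640, (A,nl)→12500, (B,merge)→16040 …(+1); best=2260 via (A,merge)

cost=2260; order=C,B,A; methods=nl_idx,merge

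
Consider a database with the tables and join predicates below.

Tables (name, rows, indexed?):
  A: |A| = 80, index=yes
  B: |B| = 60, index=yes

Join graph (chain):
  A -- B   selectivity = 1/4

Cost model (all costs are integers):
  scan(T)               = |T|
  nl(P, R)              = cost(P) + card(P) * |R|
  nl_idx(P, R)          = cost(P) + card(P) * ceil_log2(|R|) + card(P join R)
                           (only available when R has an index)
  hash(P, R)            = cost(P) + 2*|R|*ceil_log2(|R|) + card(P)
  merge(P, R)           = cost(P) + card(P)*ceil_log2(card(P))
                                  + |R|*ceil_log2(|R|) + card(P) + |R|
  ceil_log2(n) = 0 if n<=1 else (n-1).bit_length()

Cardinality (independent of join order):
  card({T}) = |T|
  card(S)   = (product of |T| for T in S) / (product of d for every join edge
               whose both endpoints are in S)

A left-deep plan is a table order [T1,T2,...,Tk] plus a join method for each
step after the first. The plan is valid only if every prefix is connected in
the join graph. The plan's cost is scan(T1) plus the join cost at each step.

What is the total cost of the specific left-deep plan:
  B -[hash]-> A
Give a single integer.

1240

step 1: scan B: cost=60, card=60
step 2: join A via hash
    card(P join A) = 60*80/(4) = 1200
    cost = 60 + 2*80*7 + 60 = 1240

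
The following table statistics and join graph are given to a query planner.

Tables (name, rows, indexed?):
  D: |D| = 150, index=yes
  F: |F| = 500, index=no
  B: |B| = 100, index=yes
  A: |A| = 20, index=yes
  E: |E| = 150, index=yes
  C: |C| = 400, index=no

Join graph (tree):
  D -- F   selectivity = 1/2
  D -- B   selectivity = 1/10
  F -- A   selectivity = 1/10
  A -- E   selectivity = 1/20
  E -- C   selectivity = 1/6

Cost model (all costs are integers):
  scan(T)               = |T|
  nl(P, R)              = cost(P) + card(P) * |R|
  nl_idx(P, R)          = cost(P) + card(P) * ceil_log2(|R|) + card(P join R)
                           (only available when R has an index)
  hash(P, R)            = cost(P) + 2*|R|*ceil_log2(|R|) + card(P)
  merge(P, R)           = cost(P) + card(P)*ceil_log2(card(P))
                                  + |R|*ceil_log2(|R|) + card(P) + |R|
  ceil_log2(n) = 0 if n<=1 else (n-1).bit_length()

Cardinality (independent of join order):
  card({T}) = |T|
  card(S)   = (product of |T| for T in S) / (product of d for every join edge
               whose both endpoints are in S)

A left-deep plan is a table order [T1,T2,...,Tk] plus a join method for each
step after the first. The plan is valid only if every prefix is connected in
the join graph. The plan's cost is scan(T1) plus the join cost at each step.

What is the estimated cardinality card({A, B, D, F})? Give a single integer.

750000

Tables in S: A(20), B(100), D(150), F(500)
Edges inside S: D-F(d=2), D-B(d=10), F-A(d=10)
numerator = 20 * 100 * 150 * 500 = 150000000
denominator = 2 * 10 * 10 = 200
card(S) = 150000000 / 200 = 750000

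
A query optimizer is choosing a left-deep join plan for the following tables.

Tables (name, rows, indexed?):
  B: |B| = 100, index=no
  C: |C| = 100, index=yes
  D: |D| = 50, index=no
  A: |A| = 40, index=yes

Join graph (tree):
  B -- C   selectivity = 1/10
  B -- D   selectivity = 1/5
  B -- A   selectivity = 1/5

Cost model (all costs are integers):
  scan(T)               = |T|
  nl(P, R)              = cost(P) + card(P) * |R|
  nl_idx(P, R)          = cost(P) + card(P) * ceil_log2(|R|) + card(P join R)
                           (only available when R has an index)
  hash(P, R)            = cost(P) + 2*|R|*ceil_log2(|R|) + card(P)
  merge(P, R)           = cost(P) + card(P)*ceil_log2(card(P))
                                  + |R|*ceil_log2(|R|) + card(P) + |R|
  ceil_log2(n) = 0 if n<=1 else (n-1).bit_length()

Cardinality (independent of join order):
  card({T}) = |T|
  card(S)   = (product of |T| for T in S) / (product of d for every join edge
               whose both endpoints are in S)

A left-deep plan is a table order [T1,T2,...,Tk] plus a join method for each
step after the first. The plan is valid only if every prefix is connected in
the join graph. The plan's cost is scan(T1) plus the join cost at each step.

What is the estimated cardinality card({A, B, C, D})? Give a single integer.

80000

Tables in S: A(40), B(100), C(100), D(50)
Edges inside S: B-C(d=10), B-D(d=5), B-A(d=5)
numerator = 40 * 100 * 100 * 50 = 20000000
denominator = 10 * 5 * 5 = 250
card(S) = 20000000 / 250 = 80000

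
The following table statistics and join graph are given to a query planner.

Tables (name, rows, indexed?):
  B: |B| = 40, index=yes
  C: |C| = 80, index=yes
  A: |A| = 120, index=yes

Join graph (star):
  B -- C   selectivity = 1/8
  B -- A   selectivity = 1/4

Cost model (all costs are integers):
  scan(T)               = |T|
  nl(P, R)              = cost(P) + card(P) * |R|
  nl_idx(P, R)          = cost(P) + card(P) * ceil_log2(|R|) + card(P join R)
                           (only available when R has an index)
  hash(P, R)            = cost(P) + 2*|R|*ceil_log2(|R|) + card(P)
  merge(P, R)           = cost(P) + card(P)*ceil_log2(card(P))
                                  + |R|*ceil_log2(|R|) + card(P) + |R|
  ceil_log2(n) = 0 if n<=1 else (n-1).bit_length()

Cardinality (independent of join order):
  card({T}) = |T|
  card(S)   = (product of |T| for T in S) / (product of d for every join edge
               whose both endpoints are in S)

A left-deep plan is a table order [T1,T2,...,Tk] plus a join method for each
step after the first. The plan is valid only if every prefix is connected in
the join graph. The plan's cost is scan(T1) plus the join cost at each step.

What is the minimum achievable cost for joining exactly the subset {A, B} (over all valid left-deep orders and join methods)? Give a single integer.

Selinger DP over subsets of {A,B}:
  {B}: scan cost=40, card=40
  {A}: scan cost=120, card=120
  {AB}: card=1200; try (B,hash)→720, (A,merge)→1280, (B,merge)→1360, (A,nl_idx)→1520, (A,hash)→1760, (B,nl_idx)→2040 …(+2); best=720 via (B,hash)

720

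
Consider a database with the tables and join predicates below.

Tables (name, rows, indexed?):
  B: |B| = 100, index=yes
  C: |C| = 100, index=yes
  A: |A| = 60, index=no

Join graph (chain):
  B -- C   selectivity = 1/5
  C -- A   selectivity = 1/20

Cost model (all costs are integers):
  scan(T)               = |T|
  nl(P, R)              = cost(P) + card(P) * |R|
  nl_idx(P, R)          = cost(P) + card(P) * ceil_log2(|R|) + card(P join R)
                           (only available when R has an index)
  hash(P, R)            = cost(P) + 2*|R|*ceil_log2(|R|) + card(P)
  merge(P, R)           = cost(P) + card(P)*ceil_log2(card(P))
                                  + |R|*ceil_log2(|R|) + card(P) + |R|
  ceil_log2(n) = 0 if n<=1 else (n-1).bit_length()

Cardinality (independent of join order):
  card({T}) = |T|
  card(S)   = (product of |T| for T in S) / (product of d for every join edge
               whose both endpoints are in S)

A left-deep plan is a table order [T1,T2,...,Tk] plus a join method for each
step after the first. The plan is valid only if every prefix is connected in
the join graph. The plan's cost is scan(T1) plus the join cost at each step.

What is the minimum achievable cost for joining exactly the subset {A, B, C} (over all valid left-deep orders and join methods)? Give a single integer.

2480

Selinger DP over subsets of {A,B,C}:
  {B}: scan cost=100, card=100
  {C}: scan cost=100, card=100
  {A}: scan cost=60, card=60
  {BC}: card=2000; try (C,hash)→1600, (B,hash)→1600, (C,merge)→1700, (B,merge)→1700, (C,nl_idx)→2800, (B,nl_idx)→2800 …(+2); best=1600 via (C,hash)
  {AC}: card=300; try (C,nl_idx)→780, (A,hash)→920, (C,merge)→1280, (A,merge)→1320, (C,hash)→1520, (C,nl)→6060 …(+1); best=780 via (C,nl_idx)
  {ABC}: card=6000; try (B,hash)→2480, (A,hash)→4320, (B,merge)→4580, (B,nl_idx)→8880, (A,merge)→26020, (B,nl)→30780 …(+1); best=2480 via (B,hash)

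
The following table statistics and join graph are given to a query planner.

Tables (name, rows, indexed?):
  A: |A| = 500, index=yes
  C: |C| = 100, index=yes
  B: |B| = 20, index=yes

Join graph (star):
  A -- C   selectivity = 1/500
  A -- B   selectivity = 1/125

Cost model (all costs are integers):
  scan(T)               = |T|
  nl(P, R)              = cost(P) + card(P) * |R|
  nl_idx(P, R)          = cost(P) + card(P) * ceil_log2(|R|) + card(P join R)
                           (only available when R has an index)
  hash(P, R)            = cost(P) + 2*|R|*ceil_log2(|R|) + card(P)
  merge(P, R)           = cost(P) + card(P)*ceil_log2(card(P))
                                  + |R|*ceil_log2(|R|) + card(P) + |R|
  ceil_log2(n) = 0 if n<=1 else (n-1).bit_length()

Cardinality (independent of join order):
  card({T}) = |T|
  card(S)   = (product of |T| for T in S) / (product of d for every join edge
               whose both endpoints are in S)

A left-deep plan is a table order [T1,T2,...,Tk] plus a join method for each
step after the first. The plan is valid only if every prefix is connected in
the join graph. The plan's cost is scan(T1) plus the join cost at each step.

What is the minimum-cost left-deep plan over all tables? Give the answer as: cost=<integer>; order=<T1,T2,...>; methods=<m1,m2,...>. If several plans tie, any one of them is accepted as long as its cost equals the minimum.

Selinger DP (subsets sized 1..n):
  {A}: scan cost=500, card=500
  {C}: scan cost=100, card=100
  {B}: scan cost=20, card=20
  {AC}: card=100; try (A,nl_idx)→1100, (C,hash)→2400, (C,nl_idx)→4100, (A,merge)→5900, (C,merge)→6300, (A,hash)→9200 …(+2); best=1100 via (A,nl_idx)
  {AB}: card=80; try (A,nl_idx)→280, (B,hash)→1200, (B,nl_idx)→3080, (A,merge)→5140, (B,merge)→5620, (A,hash)→9040 …(+2); best=280 via (A,nl_idx)
  {ABC}: card=16; try (C,nl_idx)→856, (B,hash)→1400, (B,nl_idx)→1616, (C,merge)→1720, (C,hash)→1760, (B,merge)→2020 …(+2); best=856 via (C,nl_idx)

cost=856; order=B,A,C; methods=nl_idx,nl_idx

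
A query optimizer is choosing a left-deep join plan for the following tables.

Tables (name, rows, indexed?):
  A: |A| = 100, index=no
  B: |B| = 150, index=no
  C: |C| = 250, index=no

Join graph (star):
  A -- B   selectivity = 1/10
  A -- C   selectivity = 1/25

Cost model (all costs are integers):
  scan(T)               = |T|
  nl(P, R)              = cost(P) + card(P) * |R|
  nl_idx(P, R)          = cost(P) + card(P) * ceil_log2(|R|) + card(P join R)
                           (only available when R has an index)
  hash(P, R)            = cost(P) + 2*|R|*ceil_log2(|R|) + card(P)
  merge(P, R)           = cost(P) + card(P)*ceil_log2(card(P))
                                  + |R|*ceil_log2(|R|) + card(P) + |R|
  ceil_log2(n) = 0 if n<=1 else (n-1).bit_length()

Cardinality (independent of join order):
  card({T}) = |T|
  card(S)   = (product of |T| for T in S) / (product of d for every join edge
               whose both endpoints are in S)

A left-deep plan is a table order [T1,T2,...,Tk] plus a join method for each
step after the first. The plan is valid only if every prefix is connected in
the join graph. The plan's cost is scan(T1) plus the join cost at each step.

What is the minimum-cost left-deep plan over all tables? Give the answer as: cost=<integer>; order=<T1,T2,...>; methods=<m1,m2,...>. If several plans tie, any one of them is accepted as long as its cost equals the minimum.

cost=5300; order=C,A,B; methods=hash,hash

Selinger DP (subsets sized 1..n):
  {A}: scan cost=100, card=100
  {B}: scan cost=150, card=150
  {C}: scan cost=250, card=250
  {AB}: card=1500; try (A,hash)→1700, (B,merge)→2250, (A,merge)→2300, (B,hash)→2600, (B,nl)→15100, (A,nl)→15150; best=1700 via (A,hash)
  {AC}: card=1000; try (A,hash)→1900, (C,merge)→3150, (A,merge)→3300, (C,hash)→4200, (C,nl)→25100, (A,nl)→25250; best=1900 via (A,hash)
  {ABC}: card=15000; try (B,hash)→5300, (C,hash)→7200, (B,merge)→14250, (C,merge)→21950, (B,nl)→151900, (C,nl)→376700; best=5300 via (B,hash)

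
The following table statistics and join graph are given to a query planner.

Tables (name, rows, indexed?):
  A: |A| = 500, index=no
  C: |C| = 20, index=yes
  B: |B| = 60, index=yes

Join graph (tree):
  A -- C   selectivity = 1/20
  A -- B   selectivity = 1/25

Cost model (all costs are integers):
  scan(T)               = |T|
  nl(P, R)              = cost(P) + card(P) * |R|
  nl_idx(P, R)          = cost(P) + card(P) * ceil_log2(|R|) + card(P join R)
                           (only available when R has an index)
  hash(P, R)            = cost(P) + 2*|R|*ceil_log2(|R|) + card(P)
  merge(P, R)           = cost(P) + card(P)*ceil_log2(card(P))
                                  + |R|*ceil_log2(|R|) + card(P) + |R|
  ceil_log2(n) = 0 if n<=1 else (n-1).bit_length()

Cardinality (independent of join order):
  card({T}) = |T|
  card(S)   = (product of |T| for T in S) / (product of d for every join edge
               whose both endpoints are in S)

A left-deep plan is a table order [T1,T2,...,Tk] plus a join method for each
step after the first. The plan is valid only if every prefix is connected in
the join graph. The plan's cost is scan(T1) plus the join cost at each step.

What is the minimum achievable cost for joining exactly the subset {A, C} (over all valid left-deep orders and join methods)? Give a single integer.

1200

Selinger DP over subsets of {A,C}:
  {A}: scan cost=500, card=500
  {C}: scan cost=20, card=20
  {AC}: card=500; try (C,hash)→1200, (C,nl_idx)→3500, (A,merge)→5140, (C,merge)→5620, (A,hash)→9040, (A,nl)→10020 …(+1); best=1200 via (C,hash)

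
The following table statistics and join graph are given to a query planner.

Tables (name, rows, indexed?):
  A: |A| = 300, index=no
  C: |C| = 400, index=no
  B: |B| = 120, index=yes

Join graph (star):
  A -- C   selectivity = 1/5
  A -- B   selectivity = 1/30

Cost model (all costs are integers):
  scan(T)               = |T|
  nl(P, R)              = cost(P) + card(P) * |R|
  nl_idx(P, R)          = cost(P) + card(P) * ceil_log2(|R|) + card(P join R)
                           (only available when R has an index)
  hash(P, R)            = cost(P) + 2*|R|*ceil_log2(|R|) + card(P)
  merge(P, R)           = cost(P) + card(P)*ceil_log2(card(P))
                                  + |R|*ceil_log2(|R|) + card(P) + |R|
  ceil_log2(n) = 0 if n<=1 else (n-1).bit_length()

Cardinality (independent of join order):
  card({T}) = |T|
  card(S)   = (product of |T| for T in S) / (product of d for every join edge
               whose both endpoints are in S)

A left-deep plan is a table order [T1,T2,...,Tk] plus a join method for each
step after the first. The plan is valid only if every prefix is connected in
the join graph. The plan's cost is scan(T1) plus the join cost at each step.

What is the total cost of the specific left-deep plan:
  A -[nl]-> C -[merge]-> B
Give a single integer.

step 1: scan A: cost=300, card=300
step 2: join C via nl
    card(P join C) = 300*400/(5) = 24000
    cost = 300 + 300*400 = 120300
step 3: join B via merge
    card(P join B) = 24000*120/(30) = 96000
    cost = 120300 + 24000*15 + 120*7 + 24000 + 120 = 505260

505260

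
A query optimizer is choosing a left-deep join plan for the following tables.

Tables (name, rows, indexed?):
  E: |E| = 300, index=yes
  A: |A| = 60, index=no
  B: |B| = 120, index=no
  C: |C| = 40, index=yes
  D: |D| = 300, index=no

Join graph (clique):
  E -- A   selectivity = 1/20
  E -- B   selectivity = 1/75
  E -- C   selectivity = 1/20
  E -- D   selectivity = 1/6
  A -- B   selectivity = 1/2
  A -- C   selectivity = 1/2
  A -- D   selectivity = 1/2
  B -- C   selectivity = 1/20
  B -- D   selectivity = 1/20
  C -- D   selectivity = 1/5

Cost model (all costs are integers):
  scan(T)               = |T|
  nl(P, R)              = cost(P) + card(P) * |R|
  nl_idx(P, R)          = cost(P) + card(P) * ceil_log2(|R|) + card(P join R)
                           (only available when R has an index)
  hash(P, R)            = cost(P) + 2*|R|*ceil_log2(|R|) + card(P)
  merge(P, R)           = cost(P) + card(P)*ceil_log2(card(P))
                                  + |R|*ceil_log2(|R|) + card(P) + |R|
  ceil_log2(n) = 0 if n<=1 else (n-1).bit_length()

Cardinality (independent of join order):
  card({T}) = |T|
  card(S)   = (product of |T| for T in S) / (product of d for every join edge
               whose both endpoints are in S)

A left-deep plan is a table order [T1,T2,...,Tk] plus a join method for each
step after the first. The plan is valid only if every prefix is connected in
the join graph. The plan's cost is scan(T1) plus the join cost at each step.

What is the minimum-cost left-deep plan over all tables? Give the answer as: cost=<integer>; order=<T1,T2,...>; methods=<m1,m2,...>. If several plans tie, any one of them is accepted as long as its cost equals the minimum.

Selinger DP (subsets sized 1..n):
  {E}: scan cost=300, card=300
  {A}: scan cost=60, card=60
  {B}: scan cost=120, card=120
  {C}: scan cost=40, card=40
  {D}: scan cost=300, card=300
  {AE}: card=900; try (A,hash)→1320, (E,nl_idx)→1500, (E,merge)→3480, (A,merge)→3720, (E,hash)→5520, (E,nl)→18060 …(+1); best=1320 via (A,hash)
  {BE}: card=480; try (E,nl_idx)→1680, (B,hash)→2280, (E,merge)→4080, (B,merge)→4260, (E,hash)→5640, (E,nl)→36120 …(+1); best=1680 via (E,nl_idx)
  {CE}: card=600; try (E,nl_idx)→1000, (C,hash)→1080, (C,nl_idx)→2700, (E,merge)→3320, (C,merge)→3580, (E,hash)→5480 …(+2); best=1000 via (E,nl_idx)
  {DE}: card=15000; try (E,hash)→6000, (D,hash)→6000, (E,merge)→6300, (D,merge)→6300, (E,nl_idx)→18000, (E,nl)→90300 …(+1); best=6000 via (E,hash)
  {AB}: card=3600; try (A,hash)→960, (B,merge)→1440, (A,merge)→1500, (B,hash)→1800, (B,nl)→7260, (A,nl)→7320; best=960 via (A,hash)
  {AC}: card=1200; try (C,hash)→600, (A,merge)→740, (C,merge)→760, (A,hash)→800, (C,nl_idx)→1620, (A,nl)→2440 …(+1); best=600 via (C,hash)
  {AD}: card=9000; try (A,hash)→1320, (D,merge)→3480, (A,merge)→3720, (D,hash)→5520, (D,nl)→18060, (A,nl)→18300; best=1320 via (A,hash)
  {BC}: card=240; try (C,hash)→720, (C,nl_idx)→1080, (B,merge)→1280, (C,merge)→1360, (B,hash)→1760, (B,nl)→4840 …(+1); best=720 via (C,hash)
  {BD}: card=1800; try (B,hash)→2280, (D,merge)→4080, (B,merge)→4260, (D,hash)→5640, (D,nl)→36120, (B,nl)→36300; best=2280 via (B,hash)
  {CD}: card=2400; try (C,hash)→1080, (D,merge)→3320, (C,merge)→3580, (C,nl_idx)→4500, (D,hash)→5480, (D,nl)→12040 …(+1); best=1080 via (C,hash)
  {ABE}: card=720; try (A,hash)→2880, (B,hash)→3900, (A,merge)→6900, (E,hash)→9960, (B,merge)→12180, (A,nl)→30480 …(+4); best=2880 via (A,hash)
  {ACE}: card=900; try (A,hash)→2320, (C,hash)→2700, (E,hash)→7200, (C,nl_idx)→7620, (A,merge)→8020, (C,merge)→11500 …(+5); best=2320 via (A,hash)
  {ADE}: card=22500; try (D,hash)→7620, (D,merge)→14220, (E,hash)→15720, (A,hash)→21720, (E,nl_idx)→104820, (E,merge)→139320 …(+4); best=7620 via (D,hash)
  {BCE}: card=48; try (C,hash)→2640, (E,nl_idx)→2928, (B,hash)→3280, (C,nl_idx)→4608, (E,merge)→5880, (E,hash)→6360 …(+5); best=2640 via (C,hash)
  {BDE}: card=1200; try (D,hash)→7560, (E,hash)→9480, (D,merge)→9480, (E,nl_idx)→19680, (B,hash)→22680, (E,merge)→26880 …(+4); best=7560 via (D,hash)
  {CDE}: card=6000; try (D,hash)→7000, (E,hash)→8880, (D,merge)→10600, (C,hash)→21480, (E,nl_idx)→28680, (E,merge)→35280 …(+5); best=7000 via (D,hash)
  {ABC}: card=3600; try (A,hash)→1680, (A,merge)→3300, (B,hash)→3480, (C,hash)→5040, (A,nl)→15120, (B,merge)→15960 …(+4); best=1680 via (A,hash)
  {ABD}: card=27000; try (A,hash)→4800, (D,hash)→9960, (B,hash)→12000, (A,merge)→24300, (D,merge)→50760, (A,nl)→110280 …(+3); best=4800 via (A,hash)
  {ACD}: card=36000; try (A,hash)→4200, (D,hash)→7200, (C,hash)→10800, (D,merge)→18000, (A,merge)→32700, (C,nl_idx)→91320 …(+4); best=4200 via (A,hash)
  {BCD}: card=720; try (C,hash)→4560, (B,hash)→5160, (D,merge)→5880, (D,hash)→6360, (C,nl_idx)→13800, (C,merge)→24160 …(+4); best=4560 via (C,hash)
  {ABCE}: card=36; try (A,merge)→3396, (A,hash)→3408, (C,hash)→4080, (B,hash)→4900, (A,nl)→5520, (C,nl_idx)→7236 …(+8); best=3396 via (A,merge)
  {ABDE}: card=900; try (D,hash)→9000, (A,hash)→9480, (D,merge)→13800, (A,merge)→22380, (B,hash)→31800, (E,hash)→37200 …(+7); best=9000 via (D,hash)
  {ACDE}: card=4500; try (D,hash)→8620, (A,hash)→13720, (D,merge)→15220, (C,hash)→30600, (E,hash)→45600, (A,merge)→91420 …(+8); best=8620 via (D,hash)
  {BCDE}: card=24; try (D,merge)→5976, (D,hash)→8088, (C,hash)→9240, (E,hash)→10680, (E,nl_idx)→11064, (B,hash)→14680 …(+8); best=5976 via (D,merge)
  {ABCD}: card=5400; try (A,hash)→6000, (D,hash)→10680, (A,merge)→12900, (C,hash)→32280, (B,hash)→41880, (A,nl)→47760 …(+7); best=6000 via (A,hash)
  {ABCDE}: card=9; try (A,merge)→6540, (D,merge)→6648, (A,hash)→6720, (A,nl)→7416, (D,hash)→8832, (C,hash)→10380 …(+11); best=6540 via (A,merge)

cost=6540; order=B,E,C,D,A; methods=nl_idx,hash,merge,merge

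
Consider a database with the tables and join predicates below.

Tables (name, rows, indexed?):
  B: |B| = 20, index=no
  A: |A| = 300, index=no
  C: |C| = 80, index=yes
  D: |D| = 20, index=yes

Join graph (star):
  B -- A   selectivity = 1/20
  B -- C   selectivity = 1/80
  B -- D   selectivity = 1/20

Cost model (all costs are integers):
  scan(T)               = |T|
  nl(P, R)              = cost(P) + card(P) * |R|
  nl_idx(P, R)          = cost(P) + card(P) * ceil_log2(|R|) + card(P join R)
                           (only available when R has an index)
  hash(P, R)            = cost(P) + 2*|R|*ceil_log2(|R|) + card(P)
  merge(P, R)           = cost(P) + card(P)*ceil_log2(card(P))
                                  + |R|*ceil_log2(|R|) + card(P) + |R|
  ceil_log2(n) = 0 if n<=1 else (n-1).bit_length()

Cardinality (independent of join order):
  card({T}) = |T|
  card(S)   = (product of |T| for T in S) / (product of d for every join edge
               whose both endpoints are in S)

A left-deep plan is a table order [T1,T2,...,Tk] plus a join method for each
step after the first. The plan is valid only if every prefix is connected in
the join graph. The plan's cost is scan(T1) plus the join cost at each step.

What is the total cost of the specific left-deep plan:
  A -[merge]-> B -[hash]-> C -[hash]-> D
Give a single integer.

step 1: scan A: cost=300, card=300
step 2: join B via merge
    card(P join B) = 300*20/(20) = 300
    cost = 300 + 300*9 + 20*5 + 300 + 20 = 3420
step 3: join C via hash
    card(P join C) = 300*80/(80) = 300
    cost = 3420 + 2*80*7 + 300 = 4840
step 4: join D via hash
    card(P join D) = 300*20/(20) = 300
    cost = 4840 + 2*20*5 + 300 = 5340

5340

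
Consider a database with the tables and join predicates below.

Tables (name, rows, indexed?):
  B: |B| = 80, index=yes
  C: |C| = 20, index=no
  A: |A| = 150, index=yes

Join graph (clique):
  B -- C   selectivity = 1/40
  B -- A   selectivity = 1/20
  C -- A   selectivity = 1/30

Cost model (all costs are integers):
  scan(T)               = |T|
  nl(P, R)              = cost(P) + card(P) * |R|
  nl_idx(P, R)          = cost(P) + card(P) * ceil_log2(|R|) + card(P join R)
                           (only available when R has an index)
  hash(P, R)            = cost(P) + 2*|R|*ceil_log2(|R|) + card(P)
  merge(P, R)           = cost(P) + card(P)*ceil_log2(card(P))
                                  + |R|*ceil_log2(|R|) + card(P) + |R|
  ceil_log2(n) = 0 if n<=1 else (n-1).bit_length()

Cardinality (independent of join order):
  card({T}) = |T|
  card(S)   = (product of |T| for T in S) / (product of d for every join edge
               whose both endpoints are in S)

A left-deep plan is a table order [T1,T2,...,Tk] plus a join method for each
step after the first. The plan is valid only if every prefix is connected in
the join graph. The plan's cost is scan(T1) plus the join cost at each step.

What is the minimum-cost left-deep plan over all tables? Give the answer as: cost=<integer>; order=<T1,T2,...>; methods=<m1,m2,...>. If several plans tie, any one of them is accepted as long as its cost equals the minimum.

Selinger DP (subsets sized 1..n):
  {B}: scan cost=80, card=80
  {C}: scan cost=20, card=20
  {A}: scan cost=150, card=150
  {BC}: card=40; try (B,nl_idx)→200, (C,hash)→360, (B,merge)→780, (C,merge)→840, (B,hash)→1160, (B,nl)→1620 …(+1); best=200 via (B,nl_idx)
  {AB}: card=600; try (A,nl_idx)→1320, (B,hash)→1420, (B,nl_idx)→1800, (A,merge)→2070, (B,merge)→2140, (A,hash)→2560 …(+2); best=1320 via (A,nl_idx)
  {AC}: card=100; try (A,nl_idx)→280, (C,hash)→500, (A,merge)→1490, (C,merge)→1620, (A,hash)→2440, (A,nl)→3020 …(+1); best=280 via (A,nl_idx)
  {ABC}: card=10; try (A,nl_idx)→530, (B,nl_idx)→990, (B,hash)→1500, (B,merge)→1720, (A,merge)→1830, (C,hash)→2120 …(+5); best=530 via (A,nl_idx)

cost=530; order=C,B,A; methods=nl_idx,nl_idx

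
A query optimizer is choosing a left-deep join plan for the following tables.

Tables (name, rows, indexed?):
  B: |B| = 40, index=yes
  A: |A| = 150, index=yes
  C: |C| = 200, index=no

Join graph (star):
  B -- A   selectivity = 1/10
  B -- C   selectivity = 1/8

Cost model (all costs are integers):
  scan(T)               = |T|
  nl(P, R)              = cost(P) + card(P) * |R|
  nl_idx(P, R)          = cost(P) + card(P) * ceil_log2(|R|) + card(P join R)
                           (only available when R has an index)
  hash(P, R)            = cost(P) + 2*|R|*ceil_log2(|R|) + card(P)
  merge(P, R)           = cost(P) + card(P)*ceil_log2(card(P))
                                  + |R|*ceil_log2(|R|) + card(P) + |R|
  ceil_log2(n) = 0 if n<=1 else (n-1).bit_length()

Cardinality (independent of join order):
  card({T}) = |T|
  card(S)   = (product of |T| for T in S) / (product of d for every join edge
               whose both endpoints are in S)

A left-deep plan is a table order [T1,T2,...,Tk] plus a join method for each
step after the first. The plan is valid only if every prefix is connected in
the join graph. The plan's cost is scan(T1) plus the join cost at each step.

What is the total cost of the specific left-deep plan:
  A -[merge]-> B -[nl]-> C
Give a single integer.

step 1: scan A: cost=150, card=150
step 2: join B via merge
    card(P join B) = 150*40/(10) = 600
    cost = 150 + 150*8 + 40*6 + 150 + 40 = 1780
step 3: join C via nl
    card(P join C) = 600*200/(8) = 15000
    cost = 1780 + 600*200 = 121780

121780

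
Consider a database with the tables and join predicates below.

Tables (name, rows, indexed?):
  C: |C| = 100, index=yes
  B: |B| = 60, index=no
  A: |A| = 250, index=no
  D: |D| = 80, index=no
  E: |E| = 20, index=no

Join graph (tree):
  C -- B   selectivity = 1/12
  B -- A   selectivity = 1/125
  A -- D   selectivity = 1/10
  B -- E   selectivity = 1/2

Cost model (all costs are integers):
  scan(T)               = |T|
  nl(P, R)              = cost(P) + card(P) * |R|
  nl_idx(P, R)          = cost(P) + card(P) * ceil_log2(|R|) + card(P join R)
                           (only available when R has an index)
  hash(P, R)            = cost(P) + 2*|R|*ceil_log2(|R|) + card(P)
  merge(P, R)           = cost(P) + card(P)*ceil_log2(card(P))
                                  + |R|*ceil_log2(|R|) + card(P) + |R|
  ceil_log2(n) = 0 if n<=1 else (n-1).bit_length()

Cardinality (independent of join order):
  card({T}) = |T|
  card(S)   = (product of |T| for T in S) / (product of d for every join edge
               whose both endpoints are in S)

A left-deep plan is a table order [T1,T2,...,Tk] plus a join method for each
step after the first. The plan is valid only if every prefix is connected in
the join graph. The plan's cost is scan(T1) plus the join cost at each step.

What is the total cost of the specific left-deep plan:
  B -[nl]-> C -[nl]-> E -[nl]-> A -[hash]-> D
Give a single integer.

1277180

step 1: scan B: cost=60, card=60
step 2: join C via nl
    card(P join C) = 60*100/(12) = 500
    cost = 60 + 60*100 = 6060
step 3: join E via nl
    card(P join E) = 500*20/(2) = 5000
    cost = 6060 + 500*20 = 16060
step 4: join A via nl
    card(P join A) = 5000*250/(125) = 10000
    cost = 16060 + 5000*250 = 1266060
step 5: join D via hash
    card(P join D) = 10000*80/(10) = 80000
    cost = 1266060 + 2*80*7 + 10000 = 1277180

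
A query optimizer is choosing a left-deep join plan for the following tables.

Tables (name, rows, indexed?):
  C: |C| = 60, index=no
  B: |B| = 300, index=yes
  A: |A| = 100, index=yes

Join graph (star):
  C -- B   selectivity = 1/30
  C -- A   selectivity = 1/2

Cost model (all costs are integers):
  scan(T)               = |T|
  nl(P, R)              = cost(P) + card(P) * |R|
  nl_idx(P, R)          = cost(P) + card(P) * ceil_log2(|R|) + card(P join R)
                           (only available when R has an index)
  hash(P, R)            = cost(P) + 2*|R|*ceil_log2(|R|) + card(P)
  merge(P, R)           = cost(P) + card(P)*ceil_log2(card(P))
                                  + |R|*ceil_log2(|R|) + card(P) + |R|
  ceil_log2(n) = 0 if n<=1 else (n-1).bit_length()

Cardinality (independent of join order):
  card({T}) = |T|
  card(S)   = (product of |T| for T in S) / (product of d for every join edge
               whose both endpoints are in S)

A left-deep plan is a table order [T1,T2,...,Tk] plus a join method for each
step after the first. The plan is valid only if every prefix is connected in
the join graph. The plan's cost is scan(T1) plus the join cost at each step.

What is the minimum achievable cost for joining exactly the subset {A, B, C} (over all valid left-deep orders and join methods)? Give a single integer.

3200

Selinger DP over subsets of {A,B,C}:
  {C}: scan cost=60, card=60
  {B}: scan cost=300, card=300
  {A}: scan cost=100, card=100
  {BC}: card=600; try (B,nl_idx)→1200, (C,hash)→1320, (B,merge)→3480, (C,merge)→3720, (B,hash)→5520, (B,nl)→18060 …(+1); best=1200 via (B,nl_idx)
  {AC}: card=3000; try (C,hash)→920, (A,merge)→1280, (C,merge)→1320, (A,hash)→1520, (A,nl_idx)→3480, (A,nl)→6060 …(+1); best=920 via (C,hash)
  {ABC}: card=30000; try (A,hash)→3200, (A,merge)→8600, (B,hash)→9320, (A,nl_idx)→35400, (B,merge)→42920, (B,nl_idx)→57920 …(+2); best=3200 via (A,hash)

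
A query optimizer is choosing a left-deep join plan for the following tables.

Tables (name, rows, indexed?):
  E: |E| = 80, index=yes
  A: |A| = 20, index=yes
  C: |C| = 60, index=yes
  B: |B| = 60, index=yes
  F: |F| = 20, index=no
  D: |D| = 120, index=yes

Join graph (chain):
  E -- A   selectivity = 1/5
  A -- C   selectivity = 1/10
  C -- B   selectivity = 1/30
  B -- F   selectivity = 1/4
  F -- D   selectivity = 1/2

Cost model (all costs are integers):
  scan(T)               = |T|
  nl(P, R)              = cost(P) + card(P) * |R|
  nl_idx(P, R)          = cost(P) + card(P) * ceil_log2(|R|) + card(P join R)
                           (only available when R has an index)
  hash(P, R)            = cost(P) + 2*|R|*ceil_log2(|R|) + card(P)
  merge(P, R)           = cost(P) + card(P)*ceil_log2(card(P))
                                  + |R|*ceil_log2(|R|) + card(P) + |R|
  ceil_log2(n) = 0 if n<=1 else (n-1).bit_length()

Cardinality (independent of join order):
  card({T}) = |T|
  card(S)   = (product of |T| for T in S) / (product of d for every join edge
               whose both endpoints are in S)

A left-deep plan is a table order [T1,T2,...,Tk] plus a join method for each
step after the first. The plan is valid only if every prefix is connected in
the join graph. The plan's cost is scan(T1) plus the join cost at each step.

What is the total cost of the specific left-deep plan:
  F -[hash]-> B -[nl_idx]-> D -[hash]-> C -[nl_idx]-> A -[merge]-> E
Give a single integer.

1588220

step 1: scan F: cost=20, card=20
step 2: join B via hash
    card(P join B) = 20*60/(4) = 300
    cost = 20 + 2*60*6 + 20 = 760
step 3: join D via nl_idx
    card(P join D) = 300*120/(2) = 18000
    cost = 760 + 300*7 + 18000 = 20860
step 4: join C via hash
    card(P join C) = 18000*60/(30) = 36000
    cost = 20860 + 2*60*6 + 18000 = 39580
step 5: join A via nl_idx
    card(P join A) = 36000*20/(10) = 72000
    cost = 39580 + 36000*5 + 72000 = 291580
step 6: join E via merge
    card(P join E) = 72000*80/(5) = 1152000
    cost = 291580 + 72000*17 + 80*7 + 72000 + 80 = 1588220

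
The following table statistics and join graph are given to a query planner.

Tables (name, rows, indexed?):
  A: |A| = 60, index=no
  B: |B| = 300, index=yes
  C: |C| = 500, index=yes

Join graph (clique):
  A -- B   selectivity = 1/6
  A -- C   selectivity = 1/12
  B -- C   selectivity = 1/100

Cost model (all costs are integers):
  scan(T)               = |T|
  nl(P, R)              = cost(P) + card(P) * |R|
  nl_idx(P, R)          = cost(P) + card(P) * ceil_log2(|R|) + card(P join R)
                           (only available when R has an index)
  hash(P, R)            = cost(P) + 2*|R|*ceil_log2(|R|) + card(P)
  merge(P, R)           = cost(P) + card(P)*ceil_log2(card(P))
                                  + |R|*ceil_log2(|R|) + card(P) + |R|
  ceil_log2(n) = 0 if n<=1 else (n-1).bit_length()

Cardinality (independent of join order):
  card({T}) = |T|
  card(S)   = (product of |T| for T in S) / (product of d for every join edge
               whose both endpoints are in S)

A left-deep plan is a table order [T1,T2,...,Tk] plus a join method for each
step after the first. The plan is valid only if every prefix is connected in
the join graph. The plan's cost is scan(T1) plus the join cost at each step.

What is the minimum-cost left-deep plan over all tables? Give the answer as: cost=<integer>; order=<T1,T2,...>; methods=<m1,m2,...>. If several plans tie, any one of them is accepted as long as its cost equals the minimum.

cost=6720; order=B,C,A; methods=nl_idx,hash

Selinger DP (subsets sized 1..n):
  {A}: scan cost=60, card=60
  {B}: scan cost=300, card=300
  {C}: scan cost=500, card=500
  {AB}: card=3000; try (A,hash)→1320, (B,merge)→3480, (B,nl_idx)→3600, (A,merge)→3720, (B,hash)→5520, (B,nl)→18060 …(+1); best=1320 via (A,hash)
  {AC}: card=2500; try (A,hash)→1720, (C,nl_idx)→3100, (C,merge)→5480, (A,merge)→5920, (C,hash)→9120, (C,nl)→30060 …(+1); best=1720 via (A,hash)
  {BC}: card=1500; try (C,nl_idx)→4500, (B,hash)→6400, (B,nl_idx)→6500, (C,merge)→8300, (B,merge)→8500, (C,hash)→9600 …(+2); best=4500 via (C,nl_idx)
  {ABC}: card=1250; try (A,hash)→6720, (B,hash)→9620, (C,hash)→13320, (A,merge)→22920, (B,nl_idx)→25470, (C,nl_idx)→29570 …(+5); best=6720 via (A,hash)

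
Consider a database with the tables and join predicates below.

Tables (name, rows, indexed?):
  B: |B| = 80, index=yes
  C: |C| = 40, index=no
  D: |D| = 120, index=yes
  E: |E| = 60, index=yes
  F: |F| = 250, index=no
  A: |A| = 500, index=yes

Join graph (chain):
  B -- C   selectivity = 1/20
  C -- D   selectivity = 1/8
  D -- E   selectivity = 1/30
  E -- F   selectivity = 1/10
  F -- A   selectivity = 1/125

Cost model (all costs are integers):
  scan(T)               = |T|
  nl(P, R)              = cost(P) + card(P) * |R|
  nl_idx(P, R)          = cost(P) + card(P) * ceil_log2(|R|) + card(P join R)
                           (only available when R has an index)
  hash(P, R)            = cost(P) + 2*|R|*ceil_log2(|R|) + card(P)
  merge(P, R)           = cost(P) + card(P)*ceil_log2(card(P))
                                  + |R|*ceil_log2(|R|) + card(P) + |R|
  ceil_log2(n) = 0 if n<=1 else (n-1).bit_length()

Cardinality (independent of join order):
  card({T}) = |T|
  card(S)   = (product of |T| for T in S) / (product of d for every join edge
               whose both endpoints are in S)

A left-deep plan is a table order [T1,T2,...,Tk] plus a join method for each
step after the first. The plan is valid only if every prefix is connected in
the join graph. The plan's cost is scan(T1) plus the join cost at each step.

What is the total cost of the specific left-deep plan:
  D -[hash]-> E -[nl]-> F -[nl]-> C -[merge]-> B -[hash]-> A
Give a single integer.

910600

step 1: scan D: cost=120, card=120
step 2: join E via hash
    card(P join E) = 120*60/(30) = 240
    cost = 120 + 2*60*6 + 120 = 960
step 3: join F via nl
    card(P join F) = 240*250/(10) = 6000
    cost = 960 + 240*250 = 60960
step 4: join C via nl
    card(P join C) = 6000*40/(8) = 30000
    cost = 60960 + 6000*40 = 300960
step 5: join B via merge
    card(P join B) = 30000*80/(20) = 120000
    cost = 300960 + 30000*15 + 80*7 + 30000 + 80 = 781600
step 6: join A via hash
    card(P join A) = 120000*500/(125) = 480000
    cost = 781600 + 2*500*9 + 120000 = 910600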